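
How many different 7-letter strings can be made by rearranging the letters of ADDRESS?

Letter multiplicities in ADDRESS: A×1, D×2, E×1, R×1, S×2.
Dividing 7! = 5040 by 2!·2! = 4 for the repeated letters gives 1260.

1260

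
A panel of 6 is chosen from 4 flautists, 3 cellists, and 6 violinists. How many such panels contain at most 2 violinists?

658

Split by how many violinists are chosen (0 through 2).
Sum: C(6,0)·C(7,6) + C(6,1)·C(7,5) + C(6,2)·C(7,4) = 7 + 126 + 525 = 658.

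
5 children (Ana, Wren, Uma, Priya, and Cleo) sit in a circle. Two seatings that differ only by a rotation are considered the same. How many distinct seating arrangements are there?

Fix one person's seat to break rotational symmetry; the remaining 4 people can be arranged in (4)! = 24 ways.

24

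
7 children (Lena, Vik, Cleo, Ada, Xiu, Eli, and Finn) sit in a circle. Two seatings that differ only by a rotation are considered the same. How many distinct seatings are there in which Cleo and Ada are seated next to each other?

Glue Cleo and Ada into a block (2 internal orders). Seating 6 units around a circle gives (5)! arrangements.
So 2 × (5)! = 2 × 120 = 240.

240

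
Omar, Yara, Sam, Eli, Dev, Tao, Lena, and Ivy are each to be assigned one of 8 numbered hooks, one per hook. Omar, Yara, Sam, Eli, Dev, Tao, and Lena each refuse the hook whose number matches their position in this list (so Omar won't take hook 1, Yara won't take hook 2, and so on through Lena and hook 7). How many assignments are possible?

Let Aᵢ (for 1 ≤ i ≤ 7) be the placements that put person i in their forbidden hook. Any j of these fix j positions, leaving (8−j)! ways to fill the rest, and there are C(7,j) ways to pick which j.
By inclusion–exclusion, the number of valid placements is Σ_{j=0}^{7} (−1)^j C(7,j)·(8−j)!.
Computing: 40320 − 35280 + 15120 − 4200 + 840 − 126 + 14 − 1 = 16687.

16687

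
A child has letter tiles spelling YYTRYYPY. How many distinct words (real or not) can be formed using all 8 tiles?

Letter multiplicities in YYTRYYPY: P×1, R×1, T×1, Y×5.
The number of distinct arrangements is 8!/(5!) = 40320/120 = 336.

336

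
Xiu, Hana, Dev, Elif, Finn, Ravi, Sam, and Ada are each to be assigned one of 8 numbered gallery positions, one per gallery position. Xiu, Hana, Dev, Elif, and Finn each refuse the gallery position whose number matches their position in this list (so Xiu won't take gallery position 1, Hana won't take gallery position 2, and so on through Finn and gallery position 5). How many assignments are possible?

21234

Let Aᵢ (for 1 ≤ i ≤ 5) be the placements that put person i in their forbidden gallery position. Any j of these fix j positions, leaving (8−j)! ways to fill the rest, and there are C(5,j) ways to pick which j.
By inclusion–exclusion, the number of valid placements is Σ_{j=0}^{5} (−1)^j C(5,j)·(8−j)!.
Computing: 40320 − 25200 + 7200 − 1200 + 120 − 6 = 21234.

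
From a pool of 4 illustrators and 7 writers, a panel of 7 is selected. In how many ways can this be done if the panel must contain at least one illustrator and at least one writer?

329

Unrestricted: C(11,7) = 330 ways to pick any 7 of the 11.
Subtract selections that omit an entire group: no illustrators → C(7,7) = 1; no writers → C(4,7) = 0.
Both groups omitted at once is impossible, so 330 − 1 = 329.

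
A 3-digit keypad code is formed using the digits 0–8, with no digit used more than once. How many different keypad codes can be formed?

504

Choose and order 3 of the 9 symbols: the first digit has 9 options, the next 8, then 7.
That product is 9 × 8 × 7 = 504.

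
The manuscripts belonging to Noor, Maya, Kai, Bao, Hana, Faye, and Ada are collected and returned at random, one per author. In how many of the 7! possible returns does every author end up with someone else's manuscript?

1854

Count assignments avoiding every fixed point. For any j of the 7 authors fixed to their own manuscript, the other 7−j can be arranged in (7−j)! ways.
By inclusion–exclusion this is Σ_{j=0}^{7} (−1)^j C(7,j)·(7−j)!.
Computing: 5040 − 5040 + 2520 − 840 + 210 − 42 + 7 − 1 = 1854.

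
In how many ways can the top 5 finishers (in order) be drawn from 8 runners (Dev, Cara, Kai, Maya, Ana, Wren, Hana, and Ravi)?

6720

There are 8 choices for 1st place, 7 for 2nd, and so on down to 4 for position 5.
That gives 8 × 7 × 6 × 5 × 4 = 6720.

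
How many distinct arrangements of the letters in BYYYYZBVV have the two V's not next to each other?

2940

There are 9!/(4!·2!·2!) = 3780 arrangements of BYYYYZBVV in total.
Arrangements with the V's together: treat VV as one letter, giving (8)!/(4!·2!) = 840.
Subtracting, 3780 − 840 = 2940 arrangements keep the V's apart.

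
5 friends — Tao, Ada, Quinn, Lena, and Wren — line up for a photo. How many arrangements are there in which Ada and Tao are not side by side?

72

Of the 5! = 120 arrangements, those with Ada and Tao adjacent number 2 × 4! = 48 (treat the pair as a block with 2 internal orders).
So 120 − 48 = 72 arrangements keep them apart.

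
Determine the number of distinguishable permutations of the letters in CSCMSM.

90

The 6 letters of CSCMSM have repeats: C appearing twice, M appearing twice, and S appearing twice.
Dividing 6! = 720 by 2!·2!·2! = 8 for the repeated letters gives 90.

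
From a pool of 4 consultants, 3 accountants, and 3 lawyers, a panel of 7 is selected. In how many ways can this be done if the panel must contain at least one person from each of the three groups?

118

Unrestricted: C(10,7) = 120 ways to pick any 7 of the 10.
Subtract selections that omit an entire group: no consultants → C(6,7) = 0; no accountants → C(7,7) = 1; no lawyers → C(7,7) = 1.
Add back selections omitting two groups (i.e. drawn from a single group): C(4,7) + C(3,7) + C(3,7) = 0.
By inclusion–exclusion: 120 − 2 + 0 = 118.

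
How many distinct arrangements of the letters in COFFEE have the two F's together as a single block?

60

Treat the 2 copies of F as a single block. The multiset to arrange is then {FF, C, E, E, O}, 5 items in all.
That gives (5)!/(2!) = 60 arrangements.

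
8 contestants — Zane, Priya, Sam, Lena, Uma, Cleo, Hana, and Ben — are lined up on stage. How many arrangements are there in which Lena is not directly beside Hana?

There are 8! = 40320 arrangements in all. If Lena and Hana are adjacent, merging them into one block gives 2·(7)! = 10080 arrangements.
Complementary counting: 40320 − 10080 = 30240.

30240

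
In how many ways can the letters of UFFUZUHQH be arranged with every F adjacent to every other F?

Treat the 2 copies of F as a single block. The multiset to arrange is then {FF, H, H, Q, U, U, U, Z}, 8 items in all.
That gives (8)!/(3!·2!) = 3360 arrangements.

3360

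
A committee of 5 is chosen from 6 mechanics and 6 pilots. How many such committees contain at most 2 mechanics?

396

Split by how many mechanics are chosen (0 through 2).
Sum: C(6,0)·C(6,5) + C(6,1)·C(6,4) + C(6,2)·C(6,3) = 6 + 90 + 300 = 396.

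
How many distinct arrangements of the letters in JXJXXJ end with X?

With the last slot taken by X, it remains to arrange the other 5 letters (JJXXJ).
Those 5 letters have J appearing 3 times and X appearing twice, giving (5)!/(3!·2!) = 10.

10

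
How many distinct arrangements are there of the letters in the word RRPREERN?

The 8 letters of RRPREERN have repeats: E appearing twice and R appearing 4 times.
The number of distinct arrangements is 8!/(4!·2!) = 40320/48 = 840.

840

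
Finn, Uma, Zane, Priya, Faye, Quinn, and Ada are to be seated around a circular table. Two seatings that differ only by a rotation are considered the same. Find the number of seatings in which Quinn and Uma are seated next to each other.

Treat {Quinn, Uma} as one unit (2 internal orders) and seat the resulting 6 units around the table: (5)! circular arrangements.
So 2 × (5)! = 2 × 120 = 240.

240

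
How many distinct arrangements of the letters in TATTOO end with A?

10

Fix A in the last position and arrange the remaining 5 letters.
Those 5 letters have O appearing twice and T appearing 3 times, giving (5)!/(3!·2!) = 10.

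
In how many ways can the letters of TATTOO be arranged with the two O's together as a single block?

Treat the 2 copies of O as a single block. The multiset to arrange is then {OO, A, T, T, T}, 5 items in all.
That gives (5)!/(3!) = 20 arrangements.

20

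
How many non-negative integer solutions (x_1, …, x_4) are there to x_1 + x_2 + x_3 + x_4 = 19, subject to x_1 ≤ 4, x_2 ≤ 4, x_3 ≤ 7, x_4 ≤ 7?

20

By stars and bars, unrestricted non-negative solutions to x_1+…+x_4 = 19 number C(19+3,3) = 1540.
Subtract solutions that violate a single cap (substitute x_i' = x_i − (cap_i+1)): x_1 ≥ 5 gives C(17,3) = 680; x_2 ≥ 5 gives C(17,3) = 680; x_3 ≥ 8 gives C(14,3) = 364; x_4 ≥ 8 gives C(14,3) = 364. Together 2088.
Add back pairs where two caps are both exceeded: 220 + 84 + 84 + 84 + 84 + 20 = 576.
Subtract triples: 4 + 4 + 0 + 0 = 8.
By inclusion–exclusion the count is 1540 − 2088 + 576 − 8 = 20.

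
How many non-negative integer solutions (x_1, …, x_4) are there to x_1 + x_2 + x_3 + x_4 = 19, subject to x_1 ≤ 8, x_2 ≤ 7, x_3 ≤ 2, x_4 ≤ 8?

Without the upper bounds there are C(22,3) = 1540 ways to split 19 among 4 variables.
Subtract solutions that violate a single cap (substitute x_i' = x_i − (cap_i+1)): x_1 ≥ 9 gives C(13,3) = 286; x_2 ≥ 8 gives C(14,3) = 364; x_3 ≥ 3 gives C(19,3) = 969; x_4 ≥ 9 gives C(13,3) = 286. Together 1905.
Add back pairs where two caps are both exceeded: 10 + 120 + 4 + 165 + 10 + 120 = 429.
By inclusion–exclusion the count is 1540 − 1905 + 429 = 64.

64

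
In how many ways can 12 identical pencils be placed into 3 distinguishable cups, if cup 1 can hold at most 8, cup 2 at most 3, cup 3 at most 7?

By stars and bars, unrestricted non-negative solutions to x_1+…+x_3 = 12 number C(12+2,2) = 91.
Subtract solutions that violate a single cap (substitute x_i' = x_i − (cap_i+1)): x_1 ≥ 9 gives C(5,2) = 10; x_2 ≥ 4 gives C(10,2) = 45; x_3 ≥ 8 gives C(6,2) = 15. Together 70.
Add back pairs where two caps are both exceeded: 0 + 0 + 1 = 1.
By inclusion–exclusion the count is 91 − 70 + 1 = 22.

22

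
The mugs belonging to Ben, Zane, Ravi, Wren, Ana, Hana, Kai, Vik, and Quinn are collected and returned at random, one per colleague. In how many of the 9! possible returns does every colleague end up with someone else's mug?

133496

Count assignments avoiding every fixed point. For any j of the 9 colleagues fixed to their own mug, the other 9−j can be arranged in (9−j)! ways.
By inclusion–exclusion this is Σ_{j=0}^{9} (−1)^j C(9,j)·(9−j)!.
Computing: 362880 − 362880 + 181440 − 60480 + 15120 − 3024 + 504 − 72 + 9 − 1 = 133496.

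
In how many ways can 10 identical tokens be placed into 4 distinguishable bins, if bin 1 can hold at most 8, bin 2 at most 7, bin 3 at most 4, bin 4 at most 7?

By stars and bars, unrestricted non-negative solutions to x_1+…+x_4 = 10 number C(10+3,3) = 286.
Subtract solutions that violate a single cap (substitute x_i' = x_i − (cap_i+1)): x_1 ≥ 9 gives C(4,3) = 4; x_2 ≥ 8 gives C(5,3) = 10; x_3 ≥ 5 gives C(8,3) = 56; x_4 ≥ 8 gives C(5,3) = 10. Together 80.
No two caps can be exceeded simultaneously, so the pair terms are all 0.
By inclusion–exclusion the count is 286 − 80 + 0 = 206.

206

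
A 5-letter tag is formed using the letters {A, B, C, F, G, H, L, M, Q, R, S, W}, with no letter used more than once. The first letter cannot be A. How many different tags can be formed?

87120

The first letter has 12−1 = 11 choices (anything except A).
The remaining 4 letters are filled from the other 11 symbols without repetition: 11 × 10 × 9 × 8 = 7920.
Total: 11 × 7920 = 87120.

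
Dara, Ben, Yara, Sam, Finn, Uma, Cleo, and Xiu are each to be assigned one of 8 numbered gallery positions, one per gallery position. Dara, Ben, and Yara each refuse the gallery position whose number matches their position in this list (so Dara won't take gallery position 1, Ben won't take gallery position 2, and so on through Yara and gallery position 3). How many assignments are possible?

Let Aᵢ (for i ∈ {1, 2, 3}) be the placements that put person i in their forbidden gallery position. Any j of these fix j positions, leaving (8−j)! ways to fill the rest, and there are C(3,j) ways to pick which j.
By inclusion–exclusion, the number of valid placements is Σ_{j=0}^{3} (−1)^j C(3,j)·(8−j)!.
Computing: 40320 − 15120 + 2160 − 120 = 27240.

27240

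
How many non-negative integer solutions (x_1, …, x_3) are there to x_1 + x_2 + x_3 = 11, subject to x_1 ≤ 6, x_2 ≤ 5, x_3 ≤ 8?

36

Without the upper bounds there are C(13,2) = 78 ways to split 11 among 3 variables.
Subtract solutions that violate a single cap (substitute x_i' = x_i − (cap_i+1)): x_1 ≥ 7 gives C(6,2) = 15; x_2 ≥ 6 gives C(7,2) = 21; x_3 ≥ 9 gives C(4,2) = 6. Together 42.
No two caps can be exceeded simultaneously, so the pair terms are all 0.
By inclusion–exclusion the count is 78 − 42 + 0 = 36.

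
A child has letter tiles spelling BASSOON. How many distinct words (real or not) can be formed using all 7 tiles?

1260

BASSOON has 7 letters with O appearing twice and S appearing twice.
So there are 7! / (2!·2!) = 1260 distinguishable arrangements.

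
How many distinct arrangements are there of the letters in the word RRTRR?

Letter multiplicities in RRTRR: R×4, T×1.
Dividing 5! = 120 by 4! = 24 for the repeated letters gives 5.

5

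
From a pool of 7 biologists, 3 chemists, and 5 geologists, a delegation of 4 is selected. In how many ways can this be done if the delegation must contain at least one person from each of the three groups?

630

Unrestricted: C(15,4) = 1365 ways to pick any 4 of the 15.
Subtract selections that omit an entire group: no biologists → C(8,4) = 70; no chemists → C(12,4) = 495; no geologists → C(10,4) = 210.
Add back selections omitting two groups (i.e. drawn from a single group): C(7,4) + C(3,4) + C(5,4) = 40.
By inclusion–exclusion: 1365 − 775 + 40 = 630.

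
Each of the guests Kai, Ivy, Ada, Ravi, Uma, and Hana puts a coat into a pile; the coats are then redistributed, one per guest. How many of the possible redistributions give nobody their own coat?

Count assignments avoiding every fixed point. For any j of the 6 guests fixed to their own coat, the other 6−j can be arranged in (6−j)! ways.
By inclusion–exclusion this is Σ_{j=0}^{6} (−1)^j C(6,j)·(6−j)!.
Computing: 720 − 720 + 360 − 120 + 30 − 6 + 1 = 265.

265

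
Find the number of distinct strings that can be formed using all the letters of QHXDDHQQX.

7560

Letter multiplicities in QHXDDHQQX: D×2, H×2, Q×3, X×2.
Dividing 9! = 362880 by 3!·2!·2!·2! = 48 for the repeated letters gives 7560.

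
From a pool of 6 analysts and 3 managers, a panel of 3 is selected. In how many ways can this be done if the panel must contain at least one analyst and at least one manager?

63

Total 3-person selections from all 9: C(9,3) = 84.
Subtract selections that omit an entire group: no analysts → C(3,3) = 1; no managers → C(6,3) = 20.
Both groups omitted at once is impossible, so 84 − 21 = 63.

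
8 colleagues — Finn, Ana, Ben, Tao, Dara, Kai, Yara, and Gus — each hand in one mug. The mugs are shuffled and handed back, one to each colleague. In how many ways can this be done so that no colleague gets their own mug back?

Count assignments avoiding every fixed point. For any j of the 8 colleagues fixed to their own mug, the other 8−j can be arranged in (8−j)! ways.
By inclusion–exclusion this is Σ_{j=0}^{8} (−1)^j C(8,j)·(8−j)!.
Computing: 40320 − 40320 + 20160 − 6720 + 1680 − 336 + 56 − 8 + 1 = 14833.

14833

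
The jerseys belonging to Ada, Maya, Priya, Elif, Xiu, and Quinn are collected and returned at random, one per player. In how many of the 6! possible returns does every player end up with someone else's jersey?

265

Count assignments avoiding every fixed point. For any j of the 6 players fixed to their old jersey, the other 6−j can be arranged in (6−j)! ways.
By inclusion–exclusion this is Σ_{j=0}^{6} (−1)^j C(6,j)·(6−j)!.
Computing: 720 − 720 + 360 − 120 + 30 − 6 + 1 = 265.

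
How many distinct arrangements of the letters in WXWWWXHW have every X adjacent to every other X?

42

Treat the 2 copies of X as a single block. The multiset to arrange is then {XX, H, W, W, W, W, W}, 7 items in all.
That gives (7)!/(5!) = 42 arrangements.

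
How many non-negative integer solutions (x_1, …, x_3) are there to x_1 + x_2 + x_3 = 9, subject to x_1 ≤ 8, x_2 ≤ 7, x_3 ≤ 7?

By stars and bars, unrestricted non-negative solutions to x_1+…+x_3 = 9 number C(9+2,2) = 55.
Subtract solutions that violate a single cap (substitute x_i' = x_i − (cap_i+1)): x_1 ≥ 9 gives C(2,2) = 1; x_2 ≥ 8 gives C(3,2) = 3; x_3 ≥ 8 gives C(3,2) = 3. Together 7.
No two caps can be exceeded simultaneously, so the pair terms are all 0.
By inclusion–exclusion the count is 55 − 7 + 0 = 48.

48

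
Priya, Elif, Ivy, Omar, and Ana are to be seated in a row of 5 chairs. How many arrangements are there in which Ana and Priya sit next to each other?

48

Place the 3 others and the Ana-Priya pair as 4 objects in a line; the pair has 2 internal arrangements.
So the count is 2·(4)! = 48.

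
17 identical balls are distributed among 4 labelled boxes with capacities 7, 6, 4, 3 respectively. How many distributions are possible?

Ignoring the caps, the number of non-negative solutions to x_1+…+x_4 = 17 is C(20,3) = 1140.
Subtract solutions that violate a single cap (substitute x_i' = x_i − (cap_i+1)): x_1 ≥ 8 gives C(12,3) = 220; x_2 ≥ 7 gives C(13,3) = 286; x_3 ≥ 5 gives C(15,3) = 455; x_4 ≥ 4 gives C(16,3) = 560. Together 1521.
Add back pairs where two caps are both exceeded: 10 + 35 + 56 + 56 + 84 + 165 = 406.
Subtract triples: 0 + 0 + 1 + 4 = 5.
By inclusion–exclusion the count is 1140 − 1521 + 406 − 5 = 20.

20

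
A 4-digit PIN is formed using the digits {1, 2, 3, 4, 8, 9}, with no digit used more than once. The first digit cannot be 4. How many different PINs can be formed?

The first digit has 6−1 = 5 choices (anything except 4).
The remaining 3 digits are filled from the other 5 symbols without repetition: 5 × 4 × 3 = 60.
Total: 5 × 60 = 300.

300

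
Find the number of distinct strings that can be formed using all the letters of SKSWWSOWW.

Letter multiplicities in SKSWWSOWW: K×1, O×1, S×3, W×4.
So there are 9! / (4!·3!) = 2520 distinguishable arrangements.

2520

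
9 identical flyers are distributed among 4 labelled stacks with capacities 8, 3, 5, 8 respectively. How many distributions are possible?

142

Without the upper bounds there are C(12,3) = 220 ways to split 9 among 4 stacks.
Subtract solutions that violate a single cap (substitute x_i' = x_i − (cap_i+1)): x_1 ≥ 9 gives C(3,3) = 1; x_2 ≥ 4 gives C(8,3) = 56; x_3 ≥ 6 gives C(6,3) = 20; x_4 ≥ 9 gives C(3,3) = 1. Together 78.
No two caps can be exceeded simultaneously, so the pair terms are all 0.
By inclusion–exclusion the count is 220 − 78 + 0 = 142.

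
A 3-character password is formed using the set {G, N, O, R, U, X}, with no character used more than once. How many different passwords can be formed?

120

This is a permutation of 3 out of 6: P(6,3) = 6!/3!.
That product is 6 × 5 × 4 = 120.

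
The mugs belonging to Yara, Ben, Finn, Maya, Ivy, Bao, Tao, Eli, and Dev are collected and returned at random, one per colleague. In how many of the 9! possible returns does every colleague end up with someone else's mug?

133496

Count assignments avoiding every fixed point. For any j of the 9 colleagues fixed to their own mug, the other 9−j can be arranged in (9−j)! ways.
By inclusion–exclusion this is Σ_{j=0}^{9} (−1)^j C(9,j)·(9−j)!.
Computing: 362880 − 362880 + 181440 − 60480 + 15120 − 3024 + 504 − 72 + 9 − 1 = 133496.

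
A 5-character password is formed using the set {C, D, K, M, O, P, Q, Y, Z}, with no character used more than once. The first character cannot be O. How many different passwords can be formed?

13440

The first character has 9−1 = 8 choices (anything except O).
The remaining 4 characters are filled from the other 8 symbols without repetition: 8 × 7 × 6 × 5 = 1680.
Total: 8 × 1680 = 13440.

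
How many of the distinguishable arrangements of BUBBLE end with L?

20

With the last slot taken by L, it remains to arrange the other 5 letters (BUBBE).
Those 5 letters have B appearing 3 times, giving (5)!/(3!) = 20.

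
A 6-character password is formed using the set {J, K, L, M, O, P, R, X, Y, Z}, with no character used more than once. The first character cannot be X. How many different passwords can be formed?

136080

The first character has 10−1 = 9 choices (anything except X).
The remaining 5 characters are filled from the other 9 symbols without repetition: 9 × 8 × 7 × 6 × 5 = 15120.
Total: 9 × 15120 = 136080.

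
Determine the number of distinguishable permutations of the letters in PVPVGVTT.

1680

The 8 letters of PVPVGVTT have repeats: P appearing twice, T appearing twice, and V appearing 3 times.
The number of distinct arrangements is 8!/(3!·2!·2!) = 40320/24 = 1680.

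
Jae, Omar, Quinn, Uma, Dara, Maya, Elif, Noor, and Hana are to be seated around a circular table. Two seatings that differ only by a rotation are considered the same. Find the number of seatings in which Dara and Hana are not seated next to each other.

All circular seatings of 9 people number (8)! = 40320.
Seatings with Dara beside Hana: treat them as a block with 2 internal orders, giving 2 × (7)! = 10080.
Subtracting, 40320 − 10080 = 30240.

30240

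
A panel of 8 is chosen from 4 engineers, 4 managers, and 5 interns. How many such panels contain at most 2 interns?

321

Split by how many interns are chosen (0 through 2).
Sum: C(5,0)·C(8,8) + C(5,1)·C(8,7) + C(5,2)·C(8,6) = 1 + 40 + 280 = 321.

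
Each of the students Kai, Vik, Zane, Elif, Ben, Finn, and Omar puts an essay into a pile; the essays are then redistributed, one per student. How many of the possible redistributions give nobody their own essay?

Let Aᵢ be the assignments in which student i gets their own essay. We want the size of the complement of A₁∪…∪A_7.
By inclusion–exclusion this is Σ_{j=0}^{7} (−1)^j C(7,j)·(7−j)!.
Computing: 5040 − 5040 + 2520 − 840 + 210 − 42 + 7 − 1 = 1854.

1854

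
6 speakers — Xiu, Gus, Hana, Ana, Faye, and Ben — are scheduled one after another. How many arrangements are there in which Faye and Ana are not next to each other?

Of the 6! = 720 arrangements, those with Faye and Ana adjacent number 2 × 5! = 240 (treat the pair as a block with 2 internal orders).
So 720 − 240 = 480 arrangements keep them apart.

480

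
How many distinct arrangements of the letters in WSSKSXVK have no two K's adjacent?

2520

Total arrangements of WSSKSXVK: 8!/(3!·2!) = 3360.
If the two K's are adjacent, glue them into one block, leaving 7 items to arrange: (7)!/(3!) = 840 ways.
Hence 3360 − 840 = 2520.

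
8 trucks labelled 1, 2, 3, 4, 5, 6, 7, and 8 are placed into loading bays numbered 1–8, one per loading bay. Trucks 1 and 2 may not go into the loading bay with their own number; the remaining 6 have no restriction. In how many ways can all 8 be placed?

30960

Let Aᵢ (for i ∈ {1, 2}) be the placements that put truck i in its forbidden loading bay. Any j of these fix j positions, leaving (8−j)! ways to fill the rest, and there are C(2,j) ways to pick which j.
By inclusion–exclusion, the number of valid placements is Σ_{j=0}^{2} (−1)^j C(2,j)·(8−j)!.
Computing: 40320 − 10080 + 720 = 30960.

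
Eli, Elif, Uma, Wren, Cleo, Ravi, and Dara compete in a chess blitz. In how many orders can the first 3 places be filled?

This is an ordered selection of 3 from 7: P(7,3).
That gives 7 × 6 × 5 = 210.

210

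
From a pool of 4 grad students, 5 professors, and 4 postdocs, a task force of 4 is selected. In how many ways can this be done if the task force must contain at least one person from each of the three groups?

Unrestricted: C(13,4) = 715 ways to pick any 4 of the 13.
Subtract selections that omit an entire group: no grad students → C(9,4) = 126; no professors → C(8,4) = 70; no postdocs → C(9,4) = 126.
Add back selections omitting two groups (i.e. drawn from a single group): C(4,4) + C(5,4) + C(4,4) = 7.
By inclusion–exclusion: 715 − 322 + 7 = 400.

400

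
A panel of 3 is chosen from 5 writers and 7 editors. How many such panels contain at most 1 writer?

140

Split by how many writers are chosen (0 through 1).
Sum: C(5,0)·C(7,3) + C(5,1)·C(7,2) = 35 + 105 = 140.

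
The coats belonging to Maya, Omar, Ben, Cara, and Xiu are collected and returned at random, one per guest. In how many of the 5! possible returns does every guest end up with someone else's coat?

44

This is the derangement count D_5: permutations of 5 items with no fixed point.
By inclusion–exclusion this is Σ_{j=0}^{5} (−1)^j C(5,j)·(5−j)!.
Computing: 120 − 120 + 60 − 20 + 5 − 1 = 44.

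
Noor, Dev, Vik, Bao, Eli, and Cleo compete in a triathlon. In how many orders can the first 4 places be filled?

There are 6 choices for 1st place, 5 for 2nd, and so on down to 3 for position 4.
That gives 6 × 5 × 4 × 3 = 360.

360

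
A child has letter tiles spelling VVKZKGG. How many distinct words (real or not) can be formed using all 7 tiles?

630

Letter multiplicities in VVKZKGG: G×2, K×2, V×2, Z×1.
Dividing 7! = 5040 by 2!·2!·2! = 8 for the repeated letters gives 630.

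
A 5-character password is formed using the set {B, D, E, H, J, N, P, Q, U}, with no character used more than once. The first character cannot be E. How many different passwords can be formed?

13440

The first character has 9−1 = 8 choices (anything except E).
The remaining 4 characters are filled from the other 8 symbols without repetition: 8 × 7 × 6 × 5 = 1680.
Total: 8 × 1680 = 13440.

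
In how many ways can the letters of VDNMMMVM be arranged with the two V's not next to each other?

630

Total arrangements of VDNMMMVM: 8!/(4!·2!) = 840.
Arrangements with the V's together: treat VV as one letter, giving (7)!/(4!) = 210.
Subtracting, 840 − 210 = 630 arrangements keep the V's apart.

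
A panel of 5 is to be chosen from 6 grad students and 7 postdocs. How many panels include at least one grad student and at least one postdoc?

1260

Total 5-person selections from all 13: C(13,5) = 1287.
Subtract selections that omit an entire group: no grad students → C(7,5) = 21; no postdocs → C(6,5) = 6.
Both groups omitted at once is impossible, so 1287 − 27 = 1260.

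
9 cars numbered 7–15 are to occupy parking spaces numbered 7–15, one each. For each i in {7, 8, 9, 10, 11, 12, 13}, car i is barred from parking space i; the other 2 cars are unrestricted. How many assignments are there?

165016

Let Aᵢ (for 7 ≤ i ≤ 13) be the placements that put car i in its forbidden parking space. Any j of these fix j positions, leaving (9−j)! ways to fill the rest, and there are C(7,j) ways to pick which j.
By inclusion–exclusion, the number of valid placements is Σ_{j=0}^{7} (−1)^j C(7,j)·(9−j)!.
Computing: 362880 − 282240 + 105840 − 25200 + 4200 − 504 + 42 − 2 = 165016.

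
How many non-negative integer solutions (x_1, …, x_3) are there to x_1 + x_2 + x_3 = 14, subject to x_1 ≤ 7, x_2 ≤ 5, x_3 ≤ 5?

Without the upper bounds there are C(16,2) = 120 ways to split 14 among 3 variables.
Subtract solutions that violate a single cap (substitute x_i' = x_i − (cap_i+1)): x_1 ≥ 8 gives C(8,2) = 28; x_2 ≥ 6 gives C(10,2) = 45; x_3 ≥ 6 gives C(10,2) = 45. Together 118.
Add back pairs where two caps are both exceeded: 1 + 1 + 6 = 8.
By inclusion–exclusion the count is 120 − 118 + 8 = 10.

10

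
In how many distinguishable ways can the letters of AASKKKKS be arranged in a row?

420

Letter multiplicities in AASKKKKS: A×2, K×4, S×2.
Dividing 8! = 40320 by 4!·2!·2! = 96 for the repeated letters gives 420.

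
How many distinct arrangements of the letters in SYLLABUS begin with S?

With the first slot taken by S, it remains to arrange the other 7 letters (YLLABUS).
Those 7 letters have L appearing twice, giving (7)!/(2!) = 2520.

2520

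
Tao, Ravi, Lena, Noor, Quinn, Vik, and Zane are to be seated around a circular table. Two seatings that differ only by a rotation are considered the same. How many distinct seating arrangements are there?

Around a circle, 7 distinct people have 7!/7 = (6)! = 720 rotationally distinct seatings.

720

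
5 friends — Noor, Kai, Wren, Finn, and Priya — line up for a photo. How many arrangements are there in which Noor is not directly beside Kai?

72

There are 5! = 120 arrangements in all. If Noor and Kai are adjacent, merging them into one block gives 2·(4)! = 48 arrangements.
So 120 − 48 = 72 arrangements keep them apart.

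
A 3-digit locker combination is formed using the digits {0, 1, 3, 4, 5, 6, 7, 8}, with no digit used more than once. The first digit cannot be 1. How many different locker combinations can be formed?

The first digit has 8−1 = 7 choices (anything except 1).
The remaining 2 digits are filled from the other 7 symbols without repetition: 7 × 6 = 42.
Total: 7 × 42 = 294.

294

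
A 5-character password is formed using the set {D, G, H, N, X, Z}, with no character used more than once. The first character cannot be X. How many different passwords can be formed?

The first character has 6−1 = 5 choices (anything except X).
The remaining 4 characters are filled from the other 5 symbols without repetition: 5 × 4 × 3 × 2 = 120.
Total: 5 × 120 = 600.

600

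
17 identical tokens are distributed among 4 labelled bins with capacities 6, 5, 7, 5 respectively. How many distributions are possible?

82

Ignoring the caps, the number of non-negative solutions to x_1+…+x_4 = 17 is C(20,3) = 1140.
Subtract solutions that violate a single cap (substitute x_i' = x_i − (cap_i+1)): x_1 ≥ 7 gives C(13,3) = 286; x_2 ≥ 6 gives C(14,3) = 364; x_3 ≥ 8 gives C(12,3) = 220; x_4 ≥ 6 gives C(14,3) = 364. Together 1234.
Add back pairs where two caps are both exceeded: 35 + 10 + 35 + 20 + 56 + 20 = 176.
By inclusion–exclusion the count is 1140 − 1234 + 176 = 82.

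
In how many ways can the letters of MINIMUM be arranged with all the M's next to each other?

Treat the 3 copies of M as a single block. The multiset to arrange is then {MMM, I, I, N, U}, 5 items in all.
That gives (5)!/(2!) = 60 arrangements.

60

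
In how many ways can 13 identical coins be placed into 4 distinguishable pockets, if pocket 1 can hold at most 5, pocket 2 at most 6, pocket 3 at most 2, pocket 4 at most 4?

31

Without the upper bounds there are C(16,3) = 560 ways to split 13 among 4 pockets.
Subtract solutions that violate a single cap (substitute x_i' = x_i − (cap_i+1)): x_1 ≥ 6 gives C(10,3) = 120; x_2 ≥ 7 gives C(9,3) = 84; x_3 ≥ 3 gives C(13,3) = 286; x_4 ≥ 5 gives C(11,3) = 165. Together 655.
Add back pairs where two caps are both exceeded: 1 + 35 + 10 + 20 + 4 + 56 = 126.
By inclusion–exclusion the count is 560 − 655 + 126 = 31.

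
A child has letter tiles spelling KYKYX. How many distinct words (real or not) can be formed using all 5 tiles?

30

Letter multiplicities in KYKYX: K×2, X×1, Y×2.
Dividing 5! = 120 by 2!·2! = 4 for the repeated letters gives 30.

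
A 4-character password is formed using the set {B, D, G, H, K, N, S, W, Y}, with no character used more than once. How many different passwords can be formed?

3024

This is a permutation of 4 out of 9: P(9,4) = 9!/5!.
9 × 8 × 7 × 6 = 3024.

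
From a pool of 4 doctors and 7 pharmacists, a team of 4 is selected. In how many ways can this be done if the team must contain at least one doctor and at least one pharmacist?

294

Unrestricted: C(11,4) = 330 ways to pick any 4 of the 11.
Subtract selections that omit an entire group: no doctors → C(7,4) = 35; no pharmacists → C(4,4) = 1.
Both groups omitted at once is impossible, so 330 − 36 = 294.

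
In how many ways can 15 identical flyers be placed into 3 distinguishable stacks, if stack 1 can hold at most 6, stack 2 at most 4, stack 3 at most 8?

Ignoring the caps, the number of non-negative solutions to x_1+…+x_3 = 15 is C(17,2) = 136.
Subtract solutions that violate a single cap (substitute x_i' = x_i − (cap_i+1)): x_1 ≥ 7 gives C(10,2) = 45; x_2 ≥ 5 gives C(12,2) = 66; x_3 ≥ 9 gives C(8,2) = 28. Together 139.
Add back pairs where two caps are both exceeded: 10 + 0 + 3 = 13.
By inclusion–exclusion the count is 136 − 139 + 13 = 10.

10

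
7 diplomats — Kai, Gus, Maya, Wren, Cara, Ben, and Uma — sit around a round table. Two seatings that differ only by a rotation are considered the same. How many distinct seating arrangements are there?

Fix one person's seat to break rotational symmetry; the remaining 6 people can be arranged in (6)! = 720 ways.

720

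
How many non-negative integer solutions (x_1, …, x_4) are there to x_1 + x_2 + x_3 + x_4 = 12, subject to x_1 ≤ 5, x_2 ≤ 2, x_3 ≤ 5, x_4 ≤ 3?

By stars and bars, unrestricted non-negative solutions to x_1+…+x_4 = 12 number C(12+3,3) = 455.
Subtract solutions that violate a single cap (substitute x_i' = x_i − (cap_i+1)): x_1 ≥ 6 gives C(9,3) = 84; x_2 ≥ 3 gives C(12,3) = 220; x_3 ≥ 6 gives C(9,3) = 84; x_4 ≥ 4 gives C(11,3) = 165. Together 553.
Add back pairs where two caps are both exceeded: 20 + 1 + 10 + 20 + 56 + 10 = 117.
By inclusion–exclusion the count is 455 − 553 + 117 = 19.

19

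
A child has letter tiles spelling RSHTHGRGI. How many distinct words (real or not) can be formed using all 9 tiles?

45360

Letter multiplicities in RSHTHGRGI: G×2, H×2, I×1, R×2, S×1, T×1.
So there are 9! / (2!·2!·2!) = 45360 distinguishable arrangements.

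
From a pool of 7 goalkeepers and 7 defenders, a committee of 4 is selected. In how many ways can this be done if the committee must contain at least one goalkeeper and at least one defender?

Unrestricted: C(14,4) = 1001 ways to pick any 4 of the 14.
Subtract selections that omit an entire group: no goalkeepers → C(7,4) = 35; no defenders → C(7,4) = 35.
Both groups omitted at once is impossible, so 1001 − 70 = 931.

931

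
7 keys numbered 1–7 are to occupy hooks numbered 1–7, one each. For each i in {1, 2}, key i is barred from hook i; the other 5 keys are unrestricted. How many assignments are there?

3720

Let Aᵢ (for i ∈ {1, 2}) be the placements that put key i in its forbidden hook. Any j of these fix j positions, leaving (7−j)! ways to fill the rest, and there are C(2,j) ways to pick which j.
By inclusion–exclusion, the number of valid placements is Σ_{j=0}^{2} (−1)^j C(2,j)·(7−j)!.
Computing: 5040 − 1440 + 120 = 3720.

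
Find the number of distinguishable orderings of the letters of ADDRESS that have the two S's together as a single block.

Treat the 2 copies of S as a single block. The multiset to arrange is then {SS, A, D, D, E, R}, 6 items in all.
That gives (6)!/(2!) = 360 arrangements.

360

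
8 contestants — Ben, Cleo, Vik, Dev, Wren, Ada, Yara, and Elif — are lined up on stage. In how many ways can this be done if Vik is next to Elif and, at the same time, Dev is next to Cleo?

Treat {Vik,Elif} as one block (2 orders) and {Dev,Cleo} as another (2 orders).
That leaves 6 units to arrange: 2 × 2 × 6! = 4 × 720 = 2880.

2880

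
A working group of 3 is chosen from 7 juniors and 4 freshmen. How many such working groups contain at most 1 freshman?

119

Split by how many freshmen are chosen (0 through 1).
Sum: C(4,0)·C(7,3) + C(4,1)·C(7,2) = 35 + 84 = 119.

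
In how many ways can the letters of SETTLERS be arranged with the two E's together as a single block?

Treat the 2 copies of E as a single block. The multiset to arrange is then {EE, L, R, S, S, T, T}, 7 items in all.
That gives (7)!/(2!·2!) = 1260 arrangements.

1260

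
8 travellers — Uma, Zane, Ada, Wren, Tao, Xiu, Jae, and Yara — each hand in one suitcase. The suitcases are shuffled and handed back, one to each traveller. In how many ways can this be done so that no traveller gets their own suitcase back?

Let Aᵢ be the assignments in which traveller i gets their own suitcase. We want the size of the complement of A₁∪…∪A_8.
By inclusion–exclusion this is Σ_{j=0}^{8} (−1)^j C(8,j)·(8−j)!.
Computing: 40320 − 40320 + 20160 − 6720 + 1680 − 336 + 56 − 8 + 1 = 14833.

14833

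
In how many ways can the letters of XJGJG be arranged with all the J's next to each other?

12

Treat the 2 copies of J as a single block. The multiset to arrange is then {JJ, G, G, X}, 4 items in all.
That gives (4)!/(2!) = 12 arrangements.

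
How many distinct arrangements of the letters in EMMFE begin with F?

6

Fix F in the first position and arrange the remaining 4 letters.
Those 4 letters have E appearing twice and M appearing twice, giving (4)!/(2!·2!) = 6.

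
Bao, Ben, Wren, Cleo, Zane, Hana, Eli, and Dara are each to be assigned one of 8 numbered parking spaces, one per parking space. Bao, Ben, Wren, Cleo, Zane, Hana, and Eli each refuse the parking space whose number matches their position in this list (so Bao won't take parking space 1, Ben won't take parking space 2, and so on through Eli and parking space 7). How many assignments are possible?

Let Aᵢ (for 1 ≤ i ≤ 7) be the placements that put person i in their forbidden parking space. Any j of these fix j positions, leaving (8−j)! ways to fill the rest, and there are C(7,j) ways to pick which j.
By inclusion–exclusion, the number of valid placements is Σ_{j=0}^{7} (−1)^j C(7,j)·(8−j)!.
Computing: 40320 − 35280 + 15120 − 4200 + 840 − 126 + 14 − 1 = 16687.

16687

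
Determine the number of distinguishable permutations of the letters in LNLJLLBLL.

504

Letter multiplicities in LNLJLLBLL: B×1, J×1, L×6, N×1.
Dividing 9! = 362880 by 6! = 720 for the repeated letters gives 504.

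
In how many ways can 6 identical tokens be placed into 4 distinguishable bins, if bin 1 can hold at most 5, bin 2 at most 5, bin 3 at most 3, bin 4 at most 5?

Ignoring the caps, the number of non-negative solutions to x_1+…+x_4 = 6 is C(9,3) = 84.
Subtract solutions that violate a single cap (substitute x_i' = x_i − (cap_i+1)): x_1 ≥ 6 gives C(3,3) = 1; x_2 ≥ 6 gives C(3,3) = 1; x_3 ≥ 4 gives C(5,3) = 10; x_4 ≥ 6 gives C(3,3) = 1. Together 13.
No two caps can be exceeded simultaneously, so the pair terms are all 0.
By inclusion–exclusion the count is 84 − 13 + 0 = 71.

71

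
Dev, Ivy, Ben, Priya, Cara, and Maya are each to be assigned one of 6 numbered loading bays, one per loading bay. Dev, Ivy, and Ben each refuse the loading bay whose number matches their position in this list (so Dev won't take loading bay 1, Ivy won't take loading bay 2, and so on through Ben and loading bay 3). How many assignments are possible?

Let Aᵢ (for i ∈ {1, 2, 3}) be the placements that put person i in their forbidden loading bay. Any j of these fix j positions, leaving (6−j)! ways to fill the rest, and there are C(3,j) ways to pick which j.
By inclusion–exclusion, the number of valid placements is Σ_{j=0}^{3} (−1)^j C(3,j)·(6−j)!.
Computing: 720 − 360 + 72 − 6 = 426.

426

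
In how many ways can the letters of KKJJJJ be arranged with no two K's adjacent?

There are 6!/(4!·2!) = 15 arrangements of KKJJJJ in total.
Arrangements with the K's together: treat KK as one letter, giving (5)!/(4!) = 5.
Hence 15 − 5 = 10.

10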